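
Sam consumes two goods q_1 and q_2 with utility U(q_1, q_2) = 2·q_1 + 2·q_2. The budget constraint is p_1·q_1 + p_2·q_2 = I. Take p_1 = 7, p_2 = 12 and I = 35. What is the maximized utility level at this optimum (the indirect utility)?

Perfect substitutes: compare marginal utility per dollar. 2/p_1 vs 2/p_2 → 0.2857 vs 0.1667.
q_1 gives more utility per dollar, so spend all income on q_1: q_1* = I/p_1, q_2* = 0.
Numerically: q_1* = 5, q_2* = 0.
Utility at the optimum: U(5, 0) = 10.

V = 10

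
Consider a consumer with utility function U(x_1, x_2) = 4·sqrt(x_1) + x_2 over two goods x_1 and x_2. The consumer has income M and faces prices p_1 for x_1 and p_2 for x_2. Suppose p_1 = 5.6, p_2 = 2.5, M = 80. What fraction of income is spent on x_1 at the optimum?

share on x_1 = 0.0558

Thus x_1* = (2·p_2/p_1)² — independent of M — with the rest of income spent on x_2.
Plugging in: x_1* = (2·2.5/5.6)² = 0.7972, x_2* = 30.2143.
Expenditure on x_1: 5.6·0.7972 = 4.4643; share = 0.0558.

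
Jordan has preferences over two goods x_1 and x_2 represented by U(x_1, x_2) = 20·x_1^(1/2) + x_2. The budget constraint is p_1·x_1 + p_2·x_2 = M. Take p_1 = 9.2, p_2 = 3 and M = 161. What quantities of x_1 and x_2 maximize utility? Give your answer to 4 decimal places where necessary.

x_1* = 10.6333, x_2* = 21.058

MU_x_1 = 10/√x_1, MU_x_2 = 1. Tangency: 10/√x_1 = p_1/p_2.
Solve: √x_1 = 10·p_2/p_1, so x_1*(p_1,p_2) = (10·p_2/p_1)², and x_2* = (M − p_1·x_1*)/p_2.
Plugging in: x_1* = (10·3/9.2)² = 10.6333, x_2* = 21.058.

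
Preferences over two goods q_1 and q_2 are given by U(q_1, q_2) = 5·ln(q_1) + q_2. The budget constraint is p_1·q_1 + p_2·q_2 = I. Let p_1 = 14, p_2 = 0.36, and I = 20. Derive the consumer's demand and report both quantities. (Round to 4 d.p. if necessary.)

q_1* = 0.1286, q_2* = 50.5556

Set MRS = p_1/p_2: (5/q_1)/1 = p_1/p_2.
So q_1*(p_1,p_2) = 5·p_2/p_1, independent of income; and q_2* = (I − 5·p_2)/p_2.
At the given prices: q_1* = 5·0.36/14 = 0.1286, and q_2* = 50.5556.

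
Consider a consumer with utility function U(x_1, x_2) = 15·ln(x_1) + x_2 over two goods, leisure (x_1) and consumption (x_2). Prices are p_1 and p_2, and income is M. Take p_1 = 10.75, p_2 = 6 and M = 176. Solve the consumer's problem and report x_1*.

x_1* = 8.3721

Set MRS = p_1/p_2: (15/x_1)/1 = p_1/p_2.
So x_1*(p_1,p_2) = 15·p_2/p_1, independent of income; and x_2* = (M − 15·p_2)/p_2.
At the given prices: x_1* = 15·6/10.75 = 8.3721.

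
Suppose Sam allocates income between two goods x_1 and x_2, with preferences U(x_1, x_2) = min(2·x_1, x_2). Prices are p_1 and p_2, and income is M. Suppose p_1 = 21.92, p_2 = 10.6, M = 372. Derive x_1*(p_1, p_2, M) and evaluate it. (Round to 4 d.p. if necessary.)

x_1* = 8.6271

With perfect complements, no substitution: consume in ratio x_1:x_2 = 1:2.
Budget: p_1·x_1 + p_2·2·x_1 = M, so (p_1 + 2·p_2)·x_1 = M.
Demand: x_1*(p_1,p_2,M) = M/(p_1 + 2·p_2), x_2* = 2·M/(p_1 + 2·p_2).
Here 21.92 + 2·10.6 = 43.12, giving x_1* = 8.6271.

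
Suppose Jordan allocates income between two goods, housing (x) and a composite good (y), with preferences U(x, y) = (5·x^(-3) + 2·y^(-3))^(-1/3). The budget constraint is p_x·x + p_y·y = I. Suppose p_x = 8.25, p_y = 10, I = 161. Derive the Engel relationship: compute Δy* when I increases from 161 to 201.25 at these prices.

Δy* = 1.9272

From the CES first-order condition, (5/2)·(y/x)^(4) = p_x/p_y.
Hence y/x = ((2/5)·p_x/p_y)^(1/(4)), i.e. raised to the 0.25 power.
With the ratio pinned down, the budget gives x* = I/(p_x + p_y·(y/x)) and y* = (y/x)·x*.
Numerically y/x = 0.757929, so x* = 161/(8.25 + 10·0.757929) = 10.171 and y* = 0.757929·10.171 = 7.7089.
At I' = 201.25: y* = 9.6361. Change: 9.6361 − 7.7089 = 1.9272.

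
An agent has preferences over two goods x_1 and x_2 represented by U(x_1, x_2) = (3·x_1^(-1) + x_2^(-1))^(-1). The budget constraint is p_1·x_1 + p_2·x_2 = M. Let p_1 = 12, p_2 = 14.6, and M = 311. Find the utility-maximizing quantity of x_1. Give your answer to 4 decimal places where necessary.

MRS = MU_x_1/MU_x_2 = 3·(x_2/x_1)^(2). Set equal to p_1/p_2.
Hence x_2/x_1 = ((1/3)·p_1/p_2)^(1/(2)), i.e. raised to the 0.5 power.
Substitute x_2 = (x_2/x_1)·x_1 into the budget: x_1* = M/(p_1 + p_2·(x_2/x_1)).
Numerically x_2/x_1 = 0.523424, so x_1* = 311/(12 + 14.6·0.523424) = 15.8334.

x_1* = 15.8334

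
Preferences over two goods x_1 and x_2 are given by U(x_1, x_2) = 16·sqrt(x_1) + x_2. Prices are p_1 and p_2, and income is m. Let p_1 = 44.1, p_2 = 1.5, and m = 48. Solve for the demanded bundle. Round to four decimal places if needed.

Set MRS = p_1/p_2: 8·x_1^(−1/2) = p_1/p_2.
Thus x_1* = (8·p_2/p_1)² — independent of m — with the rest of income spent on x_2.
Plugging in: x_1* = (8·1.5/44.1)² = 0.074, x_2* = 29.8231.

x_1* = 0.074, x_2* = 29.8231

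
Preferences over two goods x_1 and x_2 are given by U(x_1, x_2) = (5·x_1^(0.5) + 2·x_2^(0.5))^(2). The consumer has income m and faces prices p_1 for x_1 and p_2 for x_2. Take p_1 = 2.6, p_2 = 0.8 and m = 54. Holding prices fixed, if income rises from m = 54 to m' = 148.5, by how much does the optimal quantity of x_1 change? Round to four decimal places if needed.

MRS = MU_x_1/MU_x_2 = (5/2)·(x_2/x_1)^(0.5). Set equal to p_1/p_2.
Solve for the ratio: x_2/x_1 = [(2/5)·p_1/p_2]^(2).
With the ratio pinned down, the budget gives x_1* = m/(p_1 + p_2·(x_2/x_1)) and x_2* = (x_2/x_1)·x_1*.
Numerically x_2/x_1 = 1.69, so x_1* = 54/(2.6 + 0.8·1.69) = 13.664.
At m' = 148.5: x_1* = 37.5759. Change: 37.5759 − 13.664 = 23.9119.

Δx_1* = 23.9119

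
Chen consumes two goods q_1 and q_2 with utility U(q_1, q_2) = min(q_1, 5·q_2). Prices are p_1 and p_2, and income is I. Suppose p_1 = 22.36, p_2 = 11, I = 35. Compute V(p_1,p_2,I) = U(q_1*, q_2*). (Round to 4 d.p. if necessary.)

Demand: q_1*(p_1,p_2,I) = 5·I/(5·p_1 + p_2), q_2* = I/(5·p_1 + p_2).
Here 5·22.36 + 11 = 122.8, giving q_1* = 1.4251 and q_2* = 0.285.
Utility at the optimum: U(1.4251, 0.285) = 1.4251.

V = 1.4251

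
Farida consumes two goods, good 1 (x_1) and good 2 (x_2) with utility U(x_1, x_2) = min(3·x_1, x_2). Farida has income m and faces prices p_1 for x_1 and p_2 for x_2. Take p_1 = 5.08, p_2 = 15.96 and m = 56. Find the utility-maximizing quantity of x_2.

x_2* = 3.1722

Leontief preferences: the optimum is at the kink where x_1/1 = x_2/3, i.e. x_2 = 3·x_1.
Budget: p_1·x_1 + p_2·3·x_1 = m, so (p_1 + 3·p_2)·x_1 = m.
Demand: x_1*(p_1,p_2,m) = m/(p_1 + 3·p_2), x_2* = 3·m/(p_1 + 3·p_2).
Here 5.08 + 3·15.96 = 52.96, giving x_2* = 3.1722.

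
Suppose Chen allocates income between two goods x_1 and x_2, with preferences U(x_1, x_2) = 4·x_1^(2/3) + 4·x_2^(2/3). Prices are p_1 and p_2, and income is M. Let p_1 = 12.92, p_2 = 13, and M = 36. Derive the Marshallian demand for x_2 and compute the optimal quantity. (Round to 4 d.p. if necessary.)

x_2* = 1.3761

From the CES first-order condition, (x_2/x_1)^(1/3) = p_1/p_2.
Solve for the ratio: x_2/x_1 = [p_1/p_2]^(3).
With the ratio pinned down, the budget gives x_1* = M/(p_1 + p_2·(x_2/x_1)) and x_2* = (x_2/x_1)·x_1*.
Numerically x_2/x_1 = 0.981652, so x_1* = 36/(12.92 + 13·0.981652) = 1.4018 and x_2* = 0.981652·1.4018 = 1.3761.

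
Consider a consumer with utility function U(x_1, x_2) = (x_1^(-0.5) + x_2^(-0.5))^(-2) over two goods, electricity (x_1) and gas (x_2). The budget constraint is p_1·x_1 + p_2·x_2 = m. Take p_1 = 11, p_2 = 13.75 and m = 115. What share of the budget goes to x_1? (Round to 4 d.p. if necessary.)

share on x_1 = 0.4814

From the CES first-order condition, (x_2/x_1)^(1.5) = p_1/p_2.
Hence x_2/x_1 = (p_1/p_2)^(1/(1.5)), i.e. raised to the 2/3 power.
Substitute x_2 = (x_2/x_1)·x_1 into the budget: x_1* = m/(p_1 + p_2·(x_2/x_1)).
Numerically x_2/x_1 = 0.861774, so x_1* = 115/(11 + 13.75·0.861774) = 5.033 and x_2* = 0.861774·5.033 = 4.3373.
Expenditure on x_1: 11·5.033 = 55.3625; share = 0.4814.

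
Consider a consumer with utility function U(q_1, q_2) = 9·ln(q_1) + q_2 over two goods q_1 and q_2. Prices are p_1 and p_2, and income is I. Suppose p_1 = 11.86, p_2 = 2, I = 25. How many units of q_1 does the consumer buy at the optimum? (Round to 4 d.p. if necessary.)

MU_q_1 = 9/q_1, MU_q_2 = 1. Tangency: 9/q_1 = p_1/p_2.
So q_1*(p_1,p_2) = 9·p_2/p_1, independent of income; and q_2* = (I − 9·p_2)/p_2.
At the given prices: q_1* = 9·2/11.86 = 1.5177.

q_1* = 1.5177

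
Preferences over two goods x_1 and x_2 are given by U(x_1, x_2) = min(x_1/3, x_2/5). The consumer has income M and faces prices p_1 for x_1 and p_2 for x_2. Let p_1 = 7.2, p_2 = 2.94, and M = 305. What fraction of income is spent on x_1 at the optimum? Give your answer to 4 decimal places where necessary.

With perfect complements, no substitution: consume in ratio x_1:x_2 = 3:5.
Budget: p_1·x_1 + p_2·(5/3)·x_1 = M, so (3·p_1 + 5·p_2)·x_1 = 3·M.
Demand: x_1*(p_1,p_2,M) = 3·M/(3·p_1 + 5·p_2), x_2* = 5·M/(3·p_1 + 5·p_2).
Here 3·7.2 + 5·2.94 = 36.3, giving x_1* = 25.2066 and x_2* = 42.011.
Expenditure on x_1: 7.2·25.2066 = 181.4876; share = 0.595.

share on x_1 = 0.595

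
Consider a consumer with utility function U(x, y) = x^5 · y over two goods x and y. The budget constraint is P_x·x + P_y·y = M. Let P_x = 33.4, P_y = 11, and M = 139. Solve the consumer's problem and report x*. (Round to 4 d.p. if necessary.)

Demand: x*(P_x,P_y,M) = 5/6·M/P_x and y* = 1/6·M/P_y.
At P_x=33.4, P_y=11, M=139: x* = 5/6·139/33.4 = 3.4681.

x* = 3.4681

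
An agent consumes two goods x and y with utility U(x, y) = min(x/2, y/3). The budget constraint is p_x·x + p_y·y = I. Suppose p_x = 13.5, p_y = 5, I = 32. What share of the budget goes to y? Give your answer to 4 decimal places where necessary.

Leontief preferences: the optimum is at the kink where x/2 = y/3, i.e. y = (3/2)·x.
Budget: p_x·x + p_y·(3/2)·x = I, so (2·p_x + 3·p_y)·x = 2·I.
Demand: x*(p_x,p_y,I) = 2·I/(2·p_x + 3·p_y), y* = 3·I/(2·p_x + 3·p_y).
Here 2·13.5 + 3·5 = 42, giving x* = 1.5238 and y* = 2.2857.
Expenditure on y: 5·2.2857 = 11.4286; share = 0.3571.

share on y = 0.3571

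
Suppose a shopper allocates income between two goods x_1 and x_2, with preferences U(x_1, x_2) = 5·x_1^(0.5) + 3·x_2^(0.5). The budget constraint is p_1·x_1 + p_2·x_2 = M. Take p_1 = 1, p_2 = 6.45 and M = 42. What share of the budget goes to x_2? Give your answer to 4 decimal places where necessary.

share on x_2 = 0.0529

From the CES first-order condition, (5/3)·(x_2/x_1)^(0.5) = p_1/p_2.
Hence x_2/x_1 = ((3/5)·p_1/p_2)^(1/(0.5)), i.e. raised to the 2 power.
With the ratio pinned down, the budget gives x_1* = M/(p_1 + p_2·(x_2/x_1)) and x_2* = (x_2/x_1)·x_1*.
Numerically x_2/x_1 = 0.008653, so x_1* = 42/(1 + 6.45·0.008653) = 39.7797 and x_2* = 0.008653·39.7797 = 0.3442.
Expenditure on x_2: 6.45·0.3442 = 2.2203; share = 0.0529.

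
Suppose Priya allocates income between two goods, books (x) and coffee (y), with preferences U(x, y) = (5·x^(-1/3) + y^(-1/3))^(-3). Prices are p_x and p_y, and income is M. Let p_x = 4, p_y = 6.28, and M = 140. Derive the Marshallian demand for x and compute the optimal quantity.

MU_x ∝ 5·x^(-4/3), MU_y ∝ y^(-4/3), so MRS = 5·(y/x)^(4/3) = p_x/p_y.
Solve for the ratio: y/x = [(1/5)·p_x/p_y]^(0.75).
Substitute y = (y/x)·x into the budget: x* = M/(p_x + p_y·(y/x)).
Numerically y/x = 0.21323, so x* = 140/(4 + 6.28·0.21323) = 26.2217.

x* = 26.2217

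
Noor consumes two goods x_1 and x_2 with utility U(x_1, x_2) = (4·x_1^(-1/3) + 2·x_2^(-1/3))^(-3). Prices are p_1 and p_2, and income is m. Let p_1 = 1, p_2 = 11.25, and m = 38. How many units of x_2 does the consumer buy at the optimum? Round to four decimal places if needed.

MRS = MU_x_1/MU_x_2 = 2·(x_2/x_1)^(4/3). Set equal to p_1/p_2.
Hence x_2/x_1 = ((1/2)·p_1/p_2)^(1/(4/3)), i.e. raised to the 0.75 power.
With the ratio pinned down, the budget gives x_1* = m/(p_1 + p_2·(x_2/x_1)) and x_2* = (x_2/x_1)·x_1*.
Numerically x_2/x_1 = 0.096797, so x_1* = 38/(1 + 11.25·0.096797) = 18.1908 and x_2* = 0.096797·18.1908 = 1.7608.

x_2* = 1.7608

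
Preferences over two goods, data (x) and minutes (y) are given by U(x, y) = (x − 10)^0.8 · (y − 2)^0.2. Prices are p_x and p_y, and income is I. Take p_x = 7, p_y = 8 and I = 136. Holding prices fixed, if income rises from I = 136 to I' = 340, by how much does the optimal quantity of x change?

Δx* = 23.3143

Let x' = x−10, y' = y−2. MRS = 4·y'/x' = p_x/p_y.
Substituting into the budget: x* = 10 + 0.8·(I − 10·p_x − 2·p_y)/p_x, and y* = 2 + 0.2·(…)/p_y.
Discretionary income = 136 − 10·7 − 2·8 = 50; x* = 10 + 0.8·50/7 = 15.7143.
At I' = 340: x* = 39.0286. Change: 39.0286 − 15.7143 = 23.3143.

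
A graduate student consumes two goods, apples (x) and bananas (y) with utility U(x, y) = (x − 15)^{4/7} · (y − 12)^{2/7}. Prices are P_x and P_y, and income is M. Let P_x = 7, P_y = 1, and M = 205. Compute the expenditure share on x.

This is Cobb-Douglas in (x−15, y−12): tangency gives 4/7·P_y·(y−12) = 2/7·P_x·(x−15).
After buying the subsistence bundle (15, 12), a share 2/3 of the remaining income goes to x: x* = 15 + 2/3·(M − 15P_x − 12P_y)/P_x.
Discretionary income = 205 − 15·7 − 12·1 = 88; x* = 15 + 2/3·88/7 = 23.381; y* = 12 + 1/3·88/1 = 41.3333.
Expenditure on x: 7·23.381 = 163.6667; share = 0.7984.

share on x = 0.7984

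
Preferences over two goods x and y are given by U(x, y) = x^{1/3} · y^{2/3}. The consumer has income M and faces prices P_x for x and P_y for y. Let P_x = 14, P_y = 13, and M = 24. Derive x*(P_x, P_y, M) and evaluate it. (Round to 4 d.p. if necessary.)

The MRS is (1/2)·y/x. Set MRS = P_x/P_y.
So 1/3·P_y·y = 2/3·P_x·x; combined with the budget, a share 1/3 of income goes to x.
Demand: x*(P_x,P_y,M) = 1/3·M/P_x and y* = 2/3·M/P_y.
At P_x=14, P_y=13, M=24: x* = 1/3·24/14 = 0.5714.

x* = 0.5714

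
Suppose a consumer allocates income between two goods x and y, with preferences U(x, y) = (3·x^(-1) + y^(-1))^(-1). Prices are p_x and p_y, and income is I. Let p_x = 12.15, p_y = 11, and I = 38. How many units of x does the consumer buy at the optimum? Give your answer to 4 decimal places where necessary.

MRS = MU_x/MU_y = 3·(y/x)^(2). Set equal to p_x/p_y.
Hence y/x = ((1/3)·p_x/p_y)^(1/(2)), i.e. raised to the 0.5 power.
With the ratio pinned down, the budget gives x* = I/(p_x + p_y·(y/x)) and y* = (y/x)·x*.
Numerically y/x = 0.60678, so x* = 38/(12.15 + 11·0.60678) = 2.0186.

x* = 2.0186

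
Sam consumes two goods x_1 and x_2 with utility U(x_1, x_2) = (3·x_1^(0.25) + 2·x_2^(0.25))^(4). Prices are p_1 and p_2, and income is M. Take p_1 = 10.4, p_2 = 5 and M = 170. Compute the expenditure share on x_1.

share on x_1 = 0.5736

Substitute x_2 = (x_2/x_1)·x_1 into the budget: x_1* = M/(p_1 + p_2·(x_2/x_1)).
Numerically x_2/x_1 = 1.546308, so x_1* = 170/(10.4 + 5·1.546308) = 9.3759 and x_2* = 1.546308·9.3759 = 14.4981.
Expenditure on x_1: 10.4·9.3759 = 97.5096; share = 0.5736.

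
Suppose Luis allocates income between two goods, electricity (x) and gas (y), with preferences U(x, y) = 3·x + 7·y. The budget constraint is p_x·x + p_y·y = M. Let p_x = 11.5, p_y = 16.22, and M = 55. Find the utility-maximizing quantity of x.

x* = 0

Perfect substitutes: compare marginal utility per dollar. 3/p_x vs 7/p_y → 0.2609 vs 0.4316.
y gives more utility per dollar, so spend all income on y: y* = M/p_y, x* = 0.
Numerically: x* = 0, y* = 3.3909.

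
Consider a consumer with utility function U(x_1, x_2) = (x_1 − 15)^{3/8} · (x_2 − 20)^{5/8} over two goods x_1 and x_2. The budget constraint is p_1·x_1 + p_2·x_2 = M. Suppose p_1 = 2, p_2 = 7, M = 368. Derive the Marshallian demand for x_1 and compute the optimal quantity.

Let x_1' = x_1−15, x_2' = x_2−20. MRS = (3/5)·x_2'/x_1' = p_1/p_2.
Substituting into the budget: x_1* = 15 + 0.375·(M − 15·p_1 − 20·p_2)/p_1, and x_2* = 20 + 0.625·(…)/p_2.
Discretionary income = 368 − 15·2 − 20·7 = 198; x_1* = 15 + 0.375·198/2 = 52.125.

x_1* = 52.125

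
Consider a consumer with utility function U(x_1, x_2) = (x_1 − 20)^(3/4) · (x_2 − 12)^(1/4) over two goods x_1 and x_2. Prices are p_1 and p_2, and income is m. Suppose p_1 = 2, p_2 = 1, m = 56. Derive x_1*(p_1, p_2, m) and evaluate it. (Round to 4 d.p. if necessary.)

This is Cobb-Douglas in (x_1−20, x_2−12): tangency gives 0.75·p_2·(x_2−12) = 0.25·p_1·(x_1−20).
Substituting into the budget: x_1* = 20 + 0.75·(m − 20·p_1 − 12·p_2)/p_1, and x_2* = 12 + 0.25·(…)/p_2.
Discretionary income = 56 − 20·2 − 12·1 = 4; x_1* = 20 + 0.75·4/2 = 21.5.

x_1* = 21.5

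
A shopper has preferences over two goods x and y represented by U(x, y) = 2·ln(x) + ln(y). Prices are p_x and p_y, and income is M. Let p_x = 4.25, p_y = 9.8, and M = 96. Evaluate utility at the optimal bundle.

At p_x=4.25, p_y=9.8, M=96: x* = 2/3·96/4.25 = 15.0588, y* = 3.2653.
Utility at the optimum: U(15.0588, 3.2653) = 6.6073.

V = 6.6073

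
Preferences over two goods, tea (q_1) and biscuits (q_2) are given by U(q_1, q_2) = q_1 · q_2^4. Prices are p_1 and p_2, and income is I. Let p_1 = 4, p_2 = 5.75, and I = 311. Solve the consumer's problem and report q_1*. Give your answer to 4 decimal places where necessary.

q_1* = 15.55

Demand: q_1*(p_1,p_2,I) = 0.2·I/p_1 and q_2* = 0.8·I/p_2.
At p_1=4, p_2=5.75, I=311: q_1* = 0.2·311/4 = 15.55.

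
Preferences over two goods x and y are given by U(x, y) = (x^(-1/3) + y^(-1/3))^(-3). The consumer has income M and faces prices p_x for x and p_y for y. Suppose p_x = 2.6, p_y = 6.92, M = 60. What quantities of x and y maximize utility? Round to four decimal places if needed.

x* = 10.1336, y* = 4.8631

MRS = MU_x/MU_y = (y/x)^(4/3). Set equal to p_x/p_y.
Hence y/x = (p_x/p_y)^(1/(4/3)), i.e. raised to the 0.75 power.
Substitute y = (y/x)·x into the budget: x* = M/(p_x + p_y·(y/x)).
Numerically y/x = 0.4799, so x* = 60/(2.6 + 6.92·0.4799) = 10.1336 and y* = 0.4799·10.1336 = 4.8631.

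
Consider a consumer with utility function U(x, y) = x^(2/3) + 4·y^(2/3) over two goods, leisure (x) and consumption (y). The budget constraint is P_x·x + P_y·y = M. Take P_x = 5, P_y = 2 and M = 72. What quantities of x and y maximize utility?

x* = 0.0359, y* = 35.9102

MU_x ∝ x^(-1/3), MU_y ∝ 4·y^(-1/3), so MRS = (1/4)·(y/x)^(1/3) = P_x/P_y.
Hence y/x = (4·P_x/P_y)^(1/(1/3)), i.e. raised to the 3 power.
Substitute y = (y/x)·x into the budget: x* = M/(P_x + P_y·(y/x)).
Numerically y/x = 1000, so x* = 72/(5 + 2·1000) = 0.0359 and y* = 1000·0.0359 = 35.9102.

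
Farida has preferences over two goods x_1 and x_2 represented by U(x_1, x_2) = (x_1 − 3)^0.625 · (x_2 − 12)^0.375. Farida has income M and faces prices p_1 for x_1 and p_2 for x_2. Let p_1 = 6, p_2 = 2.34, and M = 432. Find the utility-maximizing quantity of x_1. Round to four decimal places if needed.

This is Cobb-Douglas in (x_1−3, x_2−12): tangency gives 0.625·p_2·(x_2−12) = 0.375·p_1·(x_1−3).
Substituting into the budget: x_1* = 3 + 0.625·(M − 3·p_1 − 12·p_2)/p_1, and x_2* = 12 + 0.375·(…)/p_2.
Discretionary income = 432 − 3·6 − 12·2.34 = 385.92; x_1* = 3 + 0.625·385.92/6 = 43.2.

x_1* = 43.2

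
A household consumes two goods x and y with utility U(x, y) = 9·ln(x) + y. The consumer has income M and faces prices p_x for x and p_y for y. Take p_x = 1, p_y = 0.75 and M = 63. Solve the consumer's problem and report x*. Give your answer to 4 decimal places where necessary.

x* = 6.75

At the given prices: x* = 9·0.75/1 = 6.75.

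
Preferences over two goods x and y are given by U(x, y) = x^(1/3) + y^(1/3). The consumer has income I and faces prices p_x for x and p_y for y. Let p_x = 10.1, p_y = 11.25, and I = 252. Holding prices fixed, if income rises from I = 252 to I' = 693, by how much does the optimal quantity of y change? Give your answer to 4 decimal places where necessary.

MU_x ∝ x^(-2/3), MU_y ∝ y^(-2/3), so MRS = (y/x)^(2/3) = p_x/p_y.
Hence y/x = (p_x/p_y)^(1/(2/3)), i.e. raised to the 1.5 power.
Substitute y = (y/x)·x into the budget: x* = I/(p_x + p_y·(y/x)).
Numerically y/x = 0.850655, so x* = 252/(10.1 + 11.25·0.850655) = 12.8115 and y* = 0.850655·12.8115 = 10.8981.
At I' = 693: y* = 29.9699. Change: 29.9699 − 10.8981 = 19.0717.

Δy* = 19.0717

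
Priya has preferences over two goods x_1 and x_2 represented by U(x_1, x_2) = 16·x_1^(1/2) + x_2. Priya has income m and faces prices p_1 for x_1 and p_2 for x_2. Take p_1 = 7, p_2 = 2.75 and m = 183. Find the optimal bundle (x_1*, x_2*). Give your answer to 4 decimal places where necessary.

MU_x_1 = 8/√x_1, MU_x_2 = 1. Tangency: 8/√x_1 = p_1/p_2.
Thus x_1* = (8·p_2/p_1)² — independent of m — with the rest of income spent on x_2.
Plugging in: x_1* = (8·2.75/7)² = 9.8776, x_2* = 41.4026.

x_1* = 9.8776, x_2* = 41.4026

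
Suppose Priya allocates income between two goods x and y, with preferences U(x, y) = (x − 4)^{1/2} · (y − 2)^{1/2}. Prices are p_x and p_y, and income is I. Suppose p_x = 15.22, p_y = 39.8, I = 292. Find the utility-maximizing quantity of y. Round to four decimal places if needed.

y* = 3.9035

This is Cobb-Douglas in (x−4, y−2): tangency gives 0.5·p_y·(y−2) = 0.5·p_x·(x−4).
After buying the subsistence bundle (4, 2), a share 0.5 of the remaining income goes to x: x* = 4 + 0.5·(I − 4p_x − 2p_y)/p_x.
Discretionary income = 292 − 4·15.22 − 2·39.8 = 151.52; y* = 2 + 0.5·151.52/39.8 = 3.9035.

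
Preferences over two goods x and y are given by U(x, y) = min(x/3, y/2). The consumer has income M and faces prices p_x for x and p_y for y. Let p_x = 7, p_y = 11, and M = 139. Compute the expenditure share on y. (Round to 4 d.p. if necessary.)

share on y = 0.5116

Leontief preferences: the optimum is at the kink where x/3 = y/2, i.e. y = (2/3)·x.
Budget: p_x·x + p_y·(2/3)·x = M, so (3·p_x + 2·p_y)·x = 3·M.
Demand: x*(p_x,p_y,M) = 3·M/(3·p_x + 2·p_y), y* = 2·M/(3·p_x + 2·p_y).
Here 3·7 + 2·11 = 43, giving x* = 9.6977 and y* = 6.4651.
Expenditure on y: 11·6.4651 = 71.1163; share = 0.5116.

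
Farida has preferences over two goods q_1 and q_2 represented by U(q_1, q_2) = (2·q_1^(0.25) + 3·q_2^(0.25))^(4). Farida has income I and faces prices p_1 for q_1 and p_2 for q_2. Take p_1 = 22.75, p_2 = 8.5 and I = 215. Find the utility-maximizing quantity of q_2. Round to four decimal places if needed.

q_2* = 17.8195

Numerically q_2/q_1 = 6.380749, so q_1* = 215/(22.75 + 8.5·6.380749) = 2.7927 and q_2* = 6.380749·2.7927 = 17.8195.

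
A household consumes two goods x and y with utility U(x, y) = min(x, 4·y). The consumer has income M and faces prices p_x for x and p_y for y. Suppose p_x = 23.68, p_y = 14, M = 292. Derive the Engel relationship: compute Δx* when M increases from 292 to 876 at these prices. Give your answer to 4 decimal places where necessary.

Δx* = 21.4864

Here 4·23.68 + 14 = 108.72, giving x* = 10.7432.
At M' = 876: x* = 32.2296. Change: 32.2296 − 10.7432 = 21.4864.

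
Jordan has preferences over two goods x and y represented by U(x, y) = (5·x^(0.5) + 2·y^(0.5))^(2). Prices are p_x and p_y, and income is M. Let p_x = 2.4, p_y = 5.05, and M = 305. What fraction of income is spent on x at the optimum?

Numerically y/x = 0.036138, so x* = 305/(2.4 + 5.05·0.036138) = 118.1028 and y* = 0.036138·118.1028 = 4.268.
Expenditure on x: 2.4·118.1028 = 283.4468; share = 0.9293.

share on x = 0.9293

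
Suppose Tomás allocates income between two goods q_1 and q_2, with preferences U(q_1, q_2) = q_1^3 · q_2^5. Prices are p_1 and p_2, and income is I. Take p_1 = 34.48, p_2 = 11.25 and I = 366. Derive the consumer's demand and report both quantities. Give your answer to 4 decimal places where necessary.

q_1* = 3.9806, q_2* = 20.3333

MU_q_1/MU_q_2 = (3·q_2)/(5·q_1); tangency sets this equal to p_1/p_2.
Rearranging, p_2·q_2 = (5/3)·p_1·q_1. Substituting into the budget gives p_1·q_1·(1 + (5/3)) = I.
Demand: q_1*(p_1,p_2,I) = 0.375·I/p_1 and q_2* = 0.625·I/p_2.
At p_1=34.48, p_2=11.25, I=366: q_1* = 0.375·366/34.48 = 3.9806, q_2* = 20.3333.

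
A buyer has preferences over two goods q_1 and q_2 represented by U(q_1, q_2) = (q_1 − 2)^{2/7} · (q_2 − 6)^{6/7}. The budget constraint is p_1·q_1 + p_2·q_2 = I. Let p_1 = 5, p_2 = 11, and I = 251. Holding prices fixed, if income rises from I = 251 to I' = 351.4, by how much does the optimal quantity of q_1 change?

MRS = (1/3)·(q_2−6)/(q_1−2). Tangency with p_1/p_2 gives q_2−6 = 3·(p_1/p_2)·(q_1−2).
After buying the subsistence bundle (2, 6), a share 0.25 of the remaining income goes to q_1: q_1* = 2 + 0.25·(I − 2p_1 − 6p_2)/p_1.
Discretionary income = 251 − 2·5 − 6·11 = 175; q_1* = 2 + 0.25·175/5 = 10.75.
At I' = 351.4: q_1* = 15.77. Change: 15.77 − 10.75 = 5.02.

Δq_1* = 5.02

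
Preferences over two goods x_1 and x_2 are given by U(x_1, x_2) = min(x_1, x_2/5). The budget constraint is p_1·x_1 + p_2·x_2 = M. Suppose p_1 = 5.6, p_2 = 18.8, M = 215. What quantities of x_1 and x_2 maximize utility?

Leontief preferences: the optimum is at the kink where x_1/1 = x_2/5, i.e. x_2 = 5·x_1.
Budget: p_1·x_1 + p_2·5·x_1 = M, so (p_1 + 5·p_2)·x_1 = M.
Demand: x_1*(p_1,p_2,M) = M/(p_1 + 5·p_2), x_2* = 5·M/(p_1 + 5·p_2).
Here 5.6 + 5·18.8 = 99.6, giving x_1* = 2.1586 and x_2* = 10.7932.

x_1* = 2.1586, x_2* = 10.7932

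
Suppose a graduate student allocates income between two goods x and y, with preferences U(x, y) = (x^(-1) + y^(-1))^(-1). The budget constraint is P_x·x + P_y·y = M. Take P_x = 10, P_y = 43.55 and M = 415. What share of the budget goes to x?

From the CES first-order condition, (y/x)^(2) = P_x/P_y.
Hence y/x = (P_x/P_y)^(1/(2)), i.e. raised to the 0.5 power.
Substitute y = (y/x)·x into the budget: x* = M/(P_x + P_y·(y/x)).
Numerically y/x = 0.479188, so x* = 415/(10 + 43.55·0.479188) = 13.4441 and y* = 0.479188·13.4441 = 6.4422.
Expenditure on x: 10·13.4441 = 134.4407; share = 0.324.

share on x = 0.324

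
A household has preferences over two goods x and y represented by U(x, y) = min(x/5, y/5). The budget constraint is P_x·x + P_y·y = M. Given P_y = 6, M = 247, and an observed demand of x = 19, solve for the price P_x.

Leontief preferences: the optimum is at the kink where x/5 = y/5, i.e. y = x.
Budget: P_x·x + P_y·x = M, so (5·P_x + 5·P_y)·x = 5·M.
Demand: x*(P_x,P_y,M) = 5·M/(5·P_x + 5·P_y), y* = 5·M/(5·P_x + 5·P_y).
Set x* = 19 in the demand function and solve for P_x: P_x = 7.

P_x = 7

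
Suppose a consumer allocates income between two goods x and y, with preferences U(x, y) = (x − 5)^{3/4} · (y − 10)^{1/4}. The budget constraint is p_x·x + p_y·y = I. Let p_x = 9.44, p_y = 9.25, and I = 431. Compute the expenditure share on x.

Substituting into the budget: x* = 5 + 0.75·(I − 5·p_x − 10·p_y)/p_x, and y* = 10 + 0.25·(…)/p_y.
Discretionary income = 431 − 5·9.44 − 10·9.25 = 291.3; x* = 5 + 0.75·291.3/9.44 = 28.1435; y* = 10 + 0.25·291.3/9.25 = 17.873.
Expenditure on x: 9.44·28.1435 = 265.675; share = 0.6164.

share on x = 0.6164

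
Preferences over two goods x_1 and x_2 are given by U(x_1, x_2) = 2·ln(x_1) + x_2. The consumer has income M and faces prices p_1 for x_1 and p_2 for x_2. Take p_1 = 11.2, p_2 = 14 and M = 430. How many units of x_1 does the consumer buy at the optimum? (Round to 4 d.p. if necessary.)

x_1* = 2.5

Set MRS = p_1/p_2: (2/x_1)/1 = p_1/p_2.
So x_1*(p_1,p_2) = 2·p_2/p_1, independent of income; and x_2* = (M − 2·p_2)/p_2.
At the given prices: x_1* = 2·14/11.2 = 2.5.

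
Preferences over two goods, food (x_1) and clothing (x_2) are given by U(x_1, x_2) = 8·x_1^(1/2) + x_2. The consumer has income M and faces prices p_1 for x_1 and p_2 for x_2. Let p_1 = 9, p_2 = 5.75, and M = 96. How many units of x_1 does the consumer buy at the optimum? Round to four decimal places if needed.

Thus x_1* = (4·p_2/p_1)² — independent of M — with the rest of income spent on x_2.
Plugging in: x_1* = (4·5.75/9)² = 6.5309.

x_1* = 6.5309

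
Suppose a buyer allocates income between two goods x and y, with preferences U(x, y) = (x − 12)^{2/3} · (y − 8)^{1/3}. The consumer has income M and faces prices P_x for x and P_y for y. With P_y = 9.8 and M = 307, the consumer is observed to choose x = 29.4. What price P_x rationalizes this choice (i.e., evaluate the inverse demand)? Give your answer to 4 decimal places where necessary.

This is Cobb-Douglas in (x−12, y−8): tangency gives 2/3·P_y·(y−8) = 1/3·P_x·(x−12).
After buying the subsistence bundle (12, 8), a share 2/3 of the remaining income goes to x: x* = 12 + 2/3·(M − 12P_x − 8P_y)/P_x.
Set x* = 29.4 in the demand function and solve for P_x: P_x = 6.

P_x = 6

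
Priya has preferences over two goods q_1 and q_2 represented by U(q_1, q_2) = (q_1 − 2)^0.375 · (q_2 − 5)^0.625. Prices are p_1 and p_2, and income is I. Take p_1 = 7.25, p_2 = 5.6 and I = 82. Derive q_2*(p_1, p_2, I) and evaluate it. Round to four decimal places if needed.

MRS = (3/5)·(q_2−5)/(q_1−2). Tangency with p_1/p_2 gives q_2−5 = (5/3)·(p_1/p_2)·(q_1−2).
Substituting into the budget: q_1* = 2 + 0.375·(I − 2·p_1 − 5·p_2)/p_1, and q_2* = 5 + 0.625·(…)/p_2.
Discretionary income = 82 − 2·7.25 − 5·5.6 = 39.5; q_2* = 5 + 0.625·39.5/5.6 = 9.4085.

q_2* = 9.4085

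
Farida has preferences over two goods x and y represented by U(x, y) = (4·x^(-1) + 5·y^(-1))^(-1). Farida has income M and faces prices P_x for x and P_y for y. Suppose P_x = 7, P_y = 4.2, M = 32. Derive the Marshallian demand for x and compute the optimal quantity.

Numerically y/x = 1.443376, so x* = 32/(7 + 4.2·1.443376) = 2.4498.

x* = 2.4498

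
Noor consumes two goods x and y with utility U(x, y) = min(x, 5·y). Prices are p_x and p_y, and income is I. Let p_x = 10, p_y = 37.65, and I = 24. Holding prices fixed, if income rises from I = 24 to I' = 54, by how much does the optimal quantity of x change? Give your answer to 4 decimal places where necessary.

Leontief preferences: the optimum is at the kink where x/5 = y/1, i.e. y = (1/5)·x.
Budget: p_x·x + p_y·(1/5)·x = I, so (5·p_x + p_y)·x = 5·I.
Demand: x*(p_x,p_y,I) = 5·I/(5·p_x + p_y), y* = I/(5·p_x + p_y).
Here 5·10 + 37.65 = 87.65, giving x* = 1.3691.
At I' = 54: x* = 3.0804. Change: 3.0804 − 1.3691 = 1.7114.

Δx* = 1.7114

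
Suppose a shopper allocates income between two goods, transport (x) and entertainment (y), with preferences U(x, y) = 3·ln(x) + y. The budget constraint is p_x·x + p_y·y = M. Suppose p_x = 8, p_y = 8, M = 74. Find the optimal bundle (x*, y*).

x* = 3, y* = 6.25

Set MRS = p_x/p_y: (3/x)/1 = p_x/p_y.
So x*(p_x,p_y) = 3·p_y/p_x, independent of income; and y* = (M − 3·p_y)/p_y.
At the given prices: x* = 3·8/8 = 3, and y* = 6.25.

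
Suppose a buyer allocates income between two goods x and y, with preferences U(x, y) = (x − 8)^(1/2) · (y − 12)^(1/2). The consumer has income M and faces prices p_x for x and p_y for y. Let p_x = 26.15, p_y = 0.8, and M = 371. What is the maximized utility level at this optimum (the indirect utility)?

MRS = (y−12)/(x−8). Tangency with p_x/p_y gives y−12 = (p_x/p_y)·(x−8).
Substituting into the budget: x* = 8 + 0.5·(M − 8·p_x − 12·p_y)/p_x, and y* = 12 + 0.5·(…)/p_y.
Discretionary income = 371 − 8·26.15 − 12·0.8 = 152.2; x* = 8 + 0.5·152.2/26.15 = 10.9101; y* = 12 + 0.5·152.2/0.8 = 107.125.
Utility at the optimum: U(10.9101, 107.125) = 16.6381.

V = 16.6381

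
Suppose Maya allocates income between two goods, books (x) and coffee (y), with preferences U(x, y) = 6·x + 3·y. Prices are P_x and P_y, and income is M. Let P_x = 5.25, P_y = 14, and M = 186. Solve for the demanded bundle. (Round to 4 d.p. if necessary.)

Linear utility — the consumer picks whichever good has higher MU/price: 6/5.25 = 1.1429 vs 3/14 = 0.2143.
x gives more utility per dollar, so spend all income on x: x* = M/P_x, y* = 0.
Numerically: x* = 35.4286, y* = 0.

x* = 35.4286, y* = 0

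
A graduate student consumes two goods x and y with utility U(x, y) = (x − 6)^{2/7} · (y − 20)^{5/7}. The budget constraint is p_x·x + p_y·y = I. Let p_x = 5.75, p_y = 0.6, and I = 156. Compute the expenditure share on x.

share on x = 0.4217

MRS = (2/5)·(y−20)/(x−6). Tangency with p_x/p_y gives y−20 = (5/2)·(p_x/p_y)·(x−6).
After buying the subsistence bundle (6, 20), a share 2/7 of the remaining income goes to x: x* = 6 + 2/7·(I − 6p_x − 20p_y)/p_x.
Discretionary income = 156 − 6·5.75 − 20·0.6 = 109.5; x* = 6 + 2/7·109.5/5.75 = 11.441; y* = 20 + 5/7·109.5/0.6 = 150.3571.
Expenditure on x: 5.75·11.441 = 65.7857; share = 0.4217.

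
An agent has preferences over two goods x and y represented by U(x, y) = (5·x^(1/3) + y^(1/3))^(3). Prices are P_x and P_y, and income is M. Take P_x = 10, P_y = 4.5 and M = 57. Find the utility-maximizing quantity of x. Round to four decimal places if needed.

From the CES first-order condition, 5·(y/x)^(2/3) = P_x/P_y.
Solve for the ratio: y/x = [(1/5)·P_x/P_y]^(1.5).
Substitute y = (y/x)·x into the budget: x* = M/(P_x + P_y·(y/x)).
Numerically y/x = 0.296296, so x* = 57/(10 + 4.5·0.296296) = 5.0294.

x* = 5.0294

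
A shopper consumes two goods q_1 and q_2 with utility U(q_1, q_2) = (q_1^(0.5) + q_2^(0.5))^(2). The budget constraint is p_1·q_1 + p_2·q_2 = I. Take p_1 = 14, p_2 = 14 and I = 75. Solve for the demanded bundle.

q_1* = 2.6786, q_2* = 2.6786

From the CES first-order condition, (q_2/q_1)^(0.5) = p_1/p_2.
Hence q_2/q_1 = (p_1/p_2)^(1/(0.5)), i.e. raised to the 2 power.
Substitute q_2 = (q_2/q_1)·q_1 into the budget: q_1* = I/(p_1 + p_2·(q_2/q_1)).
Numerically q_2/q_1 = 1, so q_1* = 75/(14 + 14·1) = 2.6786 and q_2* = 1·2.6786 = 2.6786.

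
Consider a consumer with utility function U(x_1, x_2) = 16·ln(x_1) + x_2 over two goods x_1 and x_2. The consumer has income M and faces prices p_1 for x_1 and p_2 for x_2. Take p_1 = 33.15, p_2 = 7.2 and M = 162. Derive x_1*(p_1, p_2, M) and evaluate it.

At the given prices: x_1* = 16·7.2/33.15 = 3.4751.

x_1* = 3.4751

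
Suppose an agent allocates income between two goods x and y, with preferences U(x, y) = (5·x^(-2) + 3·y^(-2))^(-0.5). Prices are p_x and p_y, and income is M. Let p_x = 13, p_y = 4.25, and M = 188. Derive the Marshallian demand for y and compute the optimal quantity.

y* = 12.6446

MU_x ∝ 5·x^(-3), MU_y ∝ 3·y^(-3), so MRS = (5/3)·(y/x)^(3) = p_x/p_y.
Solve for the ratio: y/x = [(3/5)·p_x/p_y]^(1/3).
Substitute y = (y/x)·x into the budget: x* = M/(p_x + p_y·(y/x)).
Numerically y/x = 1.22434, so x* = 188/(13 + 4.25·1.22434) = 10.3277 and y* = 1.22434·10.3277 = 12.6446.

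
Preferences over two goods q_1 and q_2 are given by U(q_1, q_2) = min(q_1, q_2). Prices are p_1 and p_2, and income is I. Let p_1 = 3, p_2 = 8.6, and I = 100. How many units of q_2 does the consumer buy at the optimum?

Leontief preferences: the optimum is at the kink where q_1/1 = q_2/1, i.e. q_2 = q_1.
Budget: p_1·q_1 + p_2·q_1 = I, so (p_1 + p_2)·q_1 = I.
Demand: q_1*(p_1,p_2,I) = I/(p_1 + p_2), q_2* = I/(p_1 + p_2).
Here 3 + 8.6 = 11.6, giving q_2* = 8.6207.

q_2* = 8.6207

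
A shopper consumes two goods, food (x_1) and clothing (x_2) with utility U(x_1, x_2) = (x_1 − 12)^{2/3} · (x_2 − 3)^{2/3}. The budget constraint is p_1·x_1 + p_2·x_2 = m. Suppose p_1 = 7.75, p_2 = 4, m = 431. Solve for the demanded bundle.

This is Cobb-Douglas in (x_1−12, x_2−3): tangency gives 2/3·p_2·(x_2−3) = 2/3·p_1·(x_1−12).
After buying the subsistence bundle (12, 3), a share 0.5 of the remaining income goes to x_1: x_1* = 12 + 0.5·(m − 12p_1 − 3p_2)/p_1.
Discretionary income = 431 − 12·7.75 − 3·4 = 326; x_1* = 12 + 0.5·326/7.75 = 33.0323; x_2* = 3 + 0.5·326/4 = 43.75.

x_1* = 33.0323, x_2* = 43.75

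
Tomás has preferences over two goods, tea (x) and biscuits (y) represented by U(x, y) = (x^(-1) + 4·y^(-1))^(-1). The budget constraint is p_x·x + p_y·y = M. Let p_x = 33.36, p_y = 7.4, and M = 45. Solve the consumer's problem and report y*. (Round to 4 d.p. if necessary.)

With the ratio pinned down, the budget gives x* = M/(p_x + p_y·(y/x)) and y* = (y/x)·x*.
Numerically y/x = 4.246461, so x* = 45/(33.36 + 7.4·4.246461) = 0.6946 and y* = 4.246461·0.6946 = 2.9497.

y* = 2.9497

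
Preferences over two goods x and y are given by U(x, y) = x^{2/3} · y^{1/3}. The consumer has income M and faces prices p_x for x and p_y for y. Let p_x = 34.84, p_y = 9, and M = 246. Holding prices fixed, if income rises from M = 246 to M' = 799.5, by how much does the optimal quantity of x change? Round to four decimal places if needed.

Demand: x*(p_x,p_y,M) = 2/3·M/p_x and y* = 1/3·M/p_y.
At p_x=34.84, p_y=9, M=246: x* = 2/3·246/34.84 = 4.7072.
At M' = 799.5: x* = 15.2985. Change: 15.2985 − 4.7072 = 10.5913.

Δx* = 10.5913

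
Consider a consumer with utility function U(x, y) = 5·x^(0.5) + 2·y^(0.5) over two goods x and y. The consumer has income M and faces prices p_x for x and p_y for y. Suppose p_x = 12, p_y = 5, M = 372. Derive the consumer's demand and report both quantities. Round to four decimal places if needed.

x* = 22.3988, y* = 20.6428

MRS = MU_x/MU_y = (5/2)·(y/x)^(0.5). Set equal to p_x/p_y.
Solve for the ratio: y/x = [(2/5)·p_x/p_y]^(2).
With the ratio pinned down, the budget gives x* = M/(p_x + p_y·(y/x)) and y* = (y/x)·x*.
Numerically y/x = 0.9216, so x* = 372/(12 + 5·0.9216) = 22.3988 and y* = 0.9216·22.3988 = 20.6428.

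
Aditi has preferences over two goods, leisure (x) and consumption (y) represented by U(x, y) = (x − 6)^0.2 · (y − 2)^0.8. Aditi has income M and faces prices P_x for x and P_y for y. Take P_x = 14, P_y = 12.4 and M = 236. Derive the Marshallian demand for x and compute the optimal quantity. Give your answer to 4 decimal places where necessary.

x* = 7.8171

This is Cobb-Douglas in (x−6, y−2): tangency gives 0.2·P_y·(y−2) = 0.8·P_x·(x−6).
After buying the subsistence bundle (6, 2), a share 0.2 of the remaining income goes to x: x* = 6 + 0.2·(M − 6P_x − 2P_y)/P_x.
Discretionary income = 236 − 6·14 − 2·12.4 = 127.2; x* = 6 + 0.2·127.2/14 = 7.8171.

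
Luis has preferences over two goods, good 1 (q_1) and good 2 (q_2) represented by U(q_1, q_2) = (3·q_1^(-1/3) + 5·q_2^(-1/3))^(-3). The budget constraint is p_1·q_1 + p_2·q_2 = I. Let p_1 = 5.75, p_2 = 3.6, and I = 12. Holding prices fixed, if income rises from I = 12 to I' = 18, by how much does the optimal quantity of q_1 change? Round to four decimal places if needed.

Δq_1* = 0.4527

From the CES first-order condition, (3/5)·(q_2/q_1)^(4/3) = p_1/p_2.
Hence q_2/q_1 = ((5/3)·p_1/p_2)^(1/(4/3)), i.e. raised to the 0.75 power.
Substitute q_2 = (q_2/q_1)·q_1 into the budget: q_1* = I/(p_1 + p_2·(q_2/q_1)).
Numerically q_2/q_1 = 2.084062, so q_1* = 12/(5.75 + 3.6·2.084062) = 0.9055.
At I' = 18: q_1* = 1.3582. Change: 1.3582 − 0.9055 = 0.4527.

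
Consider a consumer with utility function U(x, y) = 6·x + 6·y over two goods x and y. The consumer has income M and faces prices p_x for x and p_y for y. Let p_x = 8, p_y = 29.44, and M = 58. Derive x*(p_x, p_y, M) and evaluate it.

x* = 7.25

Perfect substitutes: compare marginal utility per dollar. 6/p_x vs 6/p_y → 0.75 vs 0.2038.
x gives more utility per dollar, so spend all income on x: x* = M/p_x, y* = 0.
Numerically: x* = 7.25, y* = 0.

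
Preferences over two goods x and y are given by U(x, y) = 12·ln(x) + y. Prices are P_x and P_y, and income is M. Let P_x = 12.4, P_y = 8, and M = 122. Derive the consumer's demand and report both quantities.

MU_x = 12/x, MU_y = 1. Tangency: 12/x = P_x/P_y.
So x*(P_x,P_y) = 12·P_y/P_x, independent of income; and y* = (M − 12·P_y)/P_y.
At the given prices: x* = 12·8/12.4 = 7.7419, and y* = 3.25.

x* = 7.7419, y* = 3.25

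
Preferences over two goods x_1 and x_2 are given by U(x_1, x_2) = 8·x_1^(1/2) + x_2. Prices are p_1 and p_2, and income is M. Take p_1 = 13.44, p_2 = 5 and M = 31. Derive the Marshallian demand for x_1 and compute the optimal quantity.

Set MRS = p_1/p_2: 4·x_1^(−1/2) = p_1/p_2.
Solve: √x_1 = 4·p_2/p_1, so x_1*(p_1,p_2) = (4·p_2/p_1)², and x_2* = (M − p_1·x_1*)/p_2.
Plugging in: x_1* = (4·5/13.44)² = 2.2144.

x_1* = 2.2144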